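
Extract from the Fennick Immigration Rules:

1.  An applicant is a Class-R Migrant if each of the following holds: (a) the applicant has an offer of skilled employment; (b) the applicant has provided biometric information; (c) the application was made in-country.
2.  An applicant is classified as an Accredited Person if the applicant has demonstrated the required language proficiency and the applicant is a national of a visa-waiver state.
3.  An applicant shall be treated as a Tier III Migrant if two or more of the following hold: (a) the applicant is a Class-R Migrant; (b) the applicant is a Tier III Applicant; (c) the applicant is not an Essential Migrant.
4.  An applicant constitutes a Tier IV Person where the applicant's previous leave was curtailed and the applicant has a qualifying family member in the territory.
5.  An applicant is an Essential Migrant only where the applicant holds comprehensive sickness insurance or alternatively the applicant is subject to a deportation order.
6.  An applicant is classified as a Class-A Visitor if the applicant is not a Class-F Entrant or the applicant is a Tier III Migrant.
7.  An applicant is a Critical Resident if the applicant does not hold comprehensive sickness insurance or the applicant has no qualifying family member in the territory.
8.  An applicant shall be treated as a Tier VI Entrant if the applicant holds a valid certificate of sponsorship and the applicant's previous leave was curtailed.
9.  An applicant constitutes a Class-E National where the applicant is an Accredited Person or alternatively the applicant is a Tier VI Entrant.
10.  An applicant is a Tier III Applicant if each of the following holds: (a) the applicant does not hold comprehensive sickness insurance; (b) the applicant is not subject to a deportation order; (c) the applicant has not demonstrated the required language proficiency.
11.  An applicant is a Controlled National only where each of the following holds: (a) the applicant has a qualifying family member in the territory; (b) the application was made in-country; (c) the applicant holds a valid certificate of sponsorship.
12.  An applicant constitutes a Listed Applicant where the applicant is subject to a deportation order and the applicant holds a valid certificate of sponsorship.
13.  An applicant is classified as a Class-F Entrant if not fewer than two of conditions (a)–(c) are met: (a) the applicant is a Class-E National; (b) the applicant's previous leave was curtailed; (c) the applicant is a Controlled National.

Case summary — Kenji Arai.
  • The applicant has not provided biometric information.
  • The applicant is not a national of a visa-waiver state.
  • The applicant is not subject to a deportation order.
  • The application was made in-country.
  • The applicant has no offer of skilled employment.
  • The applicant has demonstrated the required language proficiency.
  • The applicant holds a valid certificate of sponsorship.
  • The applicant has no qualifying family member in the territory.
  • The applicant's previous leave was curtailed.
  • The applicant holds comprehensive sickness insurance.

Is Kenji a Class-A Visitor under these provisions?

Under paragraph 2: the applicant has demonstrated the required language proficiency? yes; and the applicant is a national of a visa-waiver state? no. So the applicant is not an Accredited Person.
Under paragraph 8: the applicant holds a valid certificate of sponsorship? yes; and the applicant's previous leave was curtailed? yes. So the applicant is a Tier VI Entrant.
Under paragraph 9: Accredited Person (paragraph 2)? no; or Tier VI Entrant (paragraph 8)? yes. So the applicant is a Class-E National.
Under paragraph 11: the applicant has a qualifying family member in the territory? no; and the application was made in-country? yes; and the applicant holds a valid certificate of sponsorship? yes. So the applicant is not a Controlled National.
Under paragraph 13: Class-E National (paragraph 9)? yes; the applicant's previous leave was curtailed? yes; Controlled National (paragraph 11)? no — 2 of 3 hold (need ≥2) → satisfied.
Under paragraph 1: the applicant has an offer of skilled employment? no; and the applicant has provided biometric information? no; and the application was made in-country? yes. So the applicant is not a Class-R Migrant.
Under paragraph 10: the applicant does not hold comprehensive sickness insurance? no; and the applicant is not subject to a deportation order? yes; and the applicant has not demonstrated the required language proficiency? no. So the applicant is not a Tier III Applicant.
Under paragraph 5: the applicant holds comprehensive sickness insurance? yes; or the applicant is subject to a deportation order? no. So the applicant is an Essential Migrant.
Under paragraph 3: Class-R Migrant (paragraph 1)? no; Tier III Applicant (paragraph 10)? no; not an Essential Migrant (paragraph 5)? no — 0 of 3 hold (need ≥2) → not satisfied.
Under paragraph 6: not a Class-F Entrant (paragraph 13)? no; or Tier III Migrant (paragraph 3)? no. So the applicant is not a Class-A Visitor.

No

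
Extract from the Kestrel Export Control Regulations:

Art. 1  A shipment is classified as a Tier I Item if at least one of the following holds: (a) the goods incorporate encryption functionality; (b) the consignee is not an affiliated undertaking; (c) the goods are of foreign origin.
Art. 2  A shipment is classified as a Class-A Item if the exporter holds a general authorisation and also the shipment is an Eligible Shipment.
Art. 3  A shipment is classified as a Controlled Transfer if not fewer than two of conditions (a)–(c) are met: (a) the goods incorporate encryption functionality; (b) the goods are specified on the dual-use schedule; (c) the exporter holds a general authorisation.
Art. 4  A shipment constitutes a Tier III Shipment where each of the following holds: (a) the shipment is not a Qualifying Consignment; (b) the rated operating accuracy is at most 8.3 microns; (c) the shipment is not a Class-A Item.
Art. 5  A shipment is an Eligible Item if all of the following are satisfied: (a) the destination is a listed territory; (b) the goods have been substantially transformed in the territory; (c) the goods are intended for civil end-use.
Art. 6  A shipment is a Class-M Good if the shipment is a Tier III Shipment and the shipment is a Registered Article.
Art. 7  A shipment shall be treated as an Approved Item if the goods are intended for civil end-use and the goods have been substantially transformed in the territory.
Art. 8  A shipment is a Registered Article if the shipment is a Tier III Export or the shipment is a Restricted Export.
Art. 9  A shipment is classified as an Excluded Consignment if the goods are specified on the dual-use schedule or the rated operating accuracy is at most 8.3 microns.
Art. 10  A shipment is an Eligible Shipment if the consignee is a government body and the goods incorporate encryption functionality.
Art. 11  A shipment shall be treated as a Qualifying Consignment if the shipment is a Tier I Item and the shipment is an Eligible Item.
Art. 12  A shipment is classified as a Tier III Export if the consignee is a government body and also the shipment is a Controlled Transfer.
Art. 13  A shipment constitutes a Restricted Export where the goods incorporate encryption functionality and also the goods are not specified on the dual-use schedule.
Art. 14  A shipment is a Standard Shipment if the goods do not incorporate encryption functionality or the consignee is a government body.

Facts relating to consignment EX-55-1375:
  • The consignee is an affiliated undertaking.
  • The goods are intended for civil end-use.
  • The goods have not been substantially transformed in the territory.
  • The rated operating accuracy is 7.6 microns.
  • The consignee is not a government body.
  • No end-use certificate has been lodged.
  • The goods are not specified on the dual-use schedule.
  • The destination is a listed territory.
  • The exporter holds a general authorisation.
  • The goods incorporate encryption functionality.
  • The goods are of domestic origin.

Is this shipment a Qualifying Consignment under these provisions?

No

article 1 — Tier I Item: [the goods incorporate encryption functionality? yes] OR [the consignee is not an affiliated undertaking? no] OR [the goods are of foreign origin? no] → satisfied.
article 5 — Eligible Item: [the destination is a listed territory? yes] AND [the goods have been substantially transformed in the territory? no] AND [the goods are intended for civil end-use? yes] → not satisfied.
article 11 — Qualifying Consignment: [Tier I Item (article 1)? yes] AND [Eligible Item (article 5)? no] → not satisfied.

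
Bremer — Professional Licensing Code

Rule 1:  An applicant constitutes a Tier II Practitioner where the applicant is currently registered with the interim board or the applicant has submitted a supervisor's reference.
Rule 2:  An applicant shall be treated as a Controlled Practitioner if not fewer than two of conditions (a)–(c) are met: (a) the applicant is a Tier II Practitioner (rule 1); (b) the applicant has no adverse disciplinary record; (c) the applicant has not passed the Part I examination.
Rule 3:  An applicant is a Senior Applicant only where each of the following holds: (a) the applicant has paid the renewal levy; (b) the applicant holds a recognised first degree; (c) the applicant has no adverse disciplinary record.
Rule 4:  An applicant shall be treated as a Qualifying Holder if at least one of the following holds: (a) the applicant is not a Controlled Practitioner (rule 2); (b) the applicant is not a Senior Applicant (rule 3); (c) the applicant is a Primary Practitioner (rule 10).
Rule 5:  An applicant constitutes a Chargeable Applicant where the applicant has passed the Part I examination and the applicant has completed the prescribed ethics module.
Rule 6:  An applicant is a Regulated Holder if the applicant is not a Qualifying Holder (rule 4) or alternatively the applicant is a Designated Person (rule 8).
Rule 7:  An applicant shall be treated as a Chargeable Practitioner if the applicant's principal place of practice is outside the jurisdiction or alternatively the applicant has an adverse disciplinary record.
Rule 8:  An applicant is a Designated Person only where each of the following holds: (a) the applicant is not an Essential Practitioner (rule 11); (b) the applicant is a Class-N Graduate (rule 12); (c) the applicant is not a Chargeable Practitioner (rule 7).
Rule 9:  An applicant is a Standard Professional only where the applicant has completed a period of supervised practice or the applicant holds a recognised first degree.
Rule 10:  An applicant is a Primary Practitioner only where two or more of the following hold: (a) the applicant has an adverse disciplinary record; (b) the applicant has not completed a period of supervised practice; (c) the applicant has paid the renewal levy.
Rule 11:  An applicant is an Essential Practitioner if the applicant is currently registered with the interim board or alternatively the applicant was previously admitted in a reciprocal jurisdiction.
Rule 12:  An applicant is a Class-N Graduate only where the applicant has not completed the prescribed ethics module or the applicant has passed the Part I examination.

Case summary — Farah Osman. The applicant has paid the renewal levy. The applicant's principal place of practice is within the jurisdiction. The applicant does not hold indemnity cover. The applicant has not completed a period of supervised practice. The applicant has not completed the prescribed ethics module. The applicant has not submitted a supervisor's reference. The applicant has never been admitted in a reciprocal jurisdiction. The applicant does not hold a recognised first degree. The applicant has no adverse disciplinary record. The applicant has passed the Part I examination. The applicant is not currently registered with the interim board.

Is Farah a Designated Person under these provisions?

Under rule 11: the applicant is currently registered with the interim board? no; or the applicant was previously admitted in a reciprocal jurisdiction? no. So the applicant is not an Essential Practitioner.
Under rule 12: the applicant has not completed the prescribed ethics module? yes; or the applicant has passed the Part I examination? yes. So the applicant is a Class-N Graduate.
Under rule 7: the applicant's principal place of practice is outside the jurisdiction? no; or the applicant has an adverse disciplinary record? no. So the applicant is not a Chargeable Practitioner.
Under rule 8: not an Essential Practitioner (rule 11)? yes; and Class-N Graduate (rule 12)? yes; and not a Chargeable Practitioner (rule 7)? yes. So the applicant is a Designated Person.

Yes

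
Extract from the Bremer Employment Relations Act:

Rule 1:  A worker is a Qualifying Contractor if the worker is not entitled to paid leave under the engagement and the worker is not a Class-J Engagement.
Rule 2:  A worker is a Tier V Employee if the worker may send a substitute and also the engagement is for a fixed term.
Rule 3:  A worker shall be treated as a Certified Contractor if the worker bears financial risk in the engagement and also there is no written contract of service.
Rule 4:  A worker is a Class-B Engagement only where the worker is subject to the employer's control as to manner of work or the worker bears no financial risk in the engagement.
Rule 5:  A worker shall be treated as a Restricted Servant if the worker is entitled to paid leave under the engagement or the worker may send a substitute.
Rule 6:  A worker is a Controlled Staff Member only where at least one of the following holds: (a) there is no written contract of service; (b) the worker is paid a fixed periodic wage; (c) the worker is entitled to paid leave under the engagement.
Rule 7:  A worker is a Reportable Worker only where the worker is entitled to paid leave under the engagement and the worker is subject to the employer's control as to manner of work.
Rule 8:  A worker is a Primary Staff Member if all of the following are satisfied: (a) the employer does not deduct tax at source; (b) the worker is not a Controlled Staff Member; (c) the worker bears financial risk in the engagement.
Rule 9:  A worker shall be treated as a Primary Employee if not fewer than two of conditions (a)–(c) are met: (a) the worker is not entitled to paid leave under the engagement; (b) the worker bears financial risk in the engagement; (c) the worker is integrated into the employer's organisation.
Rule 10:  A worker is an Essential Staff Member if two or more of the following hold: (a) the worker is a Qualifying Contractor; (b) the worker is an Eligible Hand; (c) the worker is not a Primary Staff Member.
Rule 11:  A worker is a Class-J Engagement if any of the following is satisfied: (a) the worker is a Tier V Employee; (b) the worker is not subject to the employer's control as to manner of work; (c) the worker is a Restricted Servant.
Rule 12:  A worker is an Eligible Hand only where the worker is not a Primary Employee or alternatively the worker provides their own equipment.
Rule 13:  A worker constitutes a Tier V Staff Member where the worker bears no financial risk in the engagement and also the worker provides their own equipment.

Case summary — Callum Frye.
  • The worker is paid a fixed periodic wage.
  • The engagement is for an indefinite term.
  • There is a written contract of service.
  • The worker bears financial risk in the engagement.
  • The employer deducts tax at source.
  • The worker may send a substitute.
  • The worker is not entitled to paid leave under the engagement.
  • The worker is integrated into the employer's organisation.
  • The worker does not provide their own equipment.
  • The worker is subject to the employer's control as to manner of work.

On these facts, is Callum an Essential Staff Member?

rule 2 — Tier V Employee: [the worker may send a substitute? yes] AND [the engagement is for a fixed term? no] → not satisfied.
rule 5 — Restricted Servant: [the worker is entitled to paid leave under the engagement? no] OR [the worker may send a substitute? yes] → satisfied.
rule 11 — Class-J Engagement: [Tier V Employee (rule 2)? no] OR [the worker is not subject to the employer's control as to manner of work? no] OR [Restricted Servant (rule 5)? yes] → satisfied.
rule 1 — Qualifying Contractor: [the worker is not entitled to paid leave under the engagement? yes] AND [not a Class-J Engagement (rule 11)? no] → not satisfied.
rule 9 — Primary Employee: the worker is not entitled to paid leave under the engagement? yes; the worker bears financial risk in the engagement? yes; the worker is integrated into the employer's organisation? yes — 3 of 3 hold (need ≥2) → satisfied.
rule 12 — Eligible Hand: [not a Primary Employee (rule 9)? no] OR [the worker provides their own equipment? no] → not satisfied.
rule 6 — Controlled Staff Member: [there is no written contract of service? no] OR [the worker is paid a fixed periodic wage? yes] OR [the worker is entitled to paid leave under the engagement? no] → satisfied.
rule 8 — Primary Staff Member: [the employer does not deduct tax at source? no] AND [not a Controlled Staff Member (rule 6)? no] AND [the worker bears financial risk in the engagement? yes] → not satisfied.
rule 10 — Essential Staff Member: Qualifying Contractor (rule 1)? no; Eligible Hand (rule 12)? no; not a Primary Staff Member (rule 8)? yes — 1 of 3 hold (need ≥2) → not satisfied.

No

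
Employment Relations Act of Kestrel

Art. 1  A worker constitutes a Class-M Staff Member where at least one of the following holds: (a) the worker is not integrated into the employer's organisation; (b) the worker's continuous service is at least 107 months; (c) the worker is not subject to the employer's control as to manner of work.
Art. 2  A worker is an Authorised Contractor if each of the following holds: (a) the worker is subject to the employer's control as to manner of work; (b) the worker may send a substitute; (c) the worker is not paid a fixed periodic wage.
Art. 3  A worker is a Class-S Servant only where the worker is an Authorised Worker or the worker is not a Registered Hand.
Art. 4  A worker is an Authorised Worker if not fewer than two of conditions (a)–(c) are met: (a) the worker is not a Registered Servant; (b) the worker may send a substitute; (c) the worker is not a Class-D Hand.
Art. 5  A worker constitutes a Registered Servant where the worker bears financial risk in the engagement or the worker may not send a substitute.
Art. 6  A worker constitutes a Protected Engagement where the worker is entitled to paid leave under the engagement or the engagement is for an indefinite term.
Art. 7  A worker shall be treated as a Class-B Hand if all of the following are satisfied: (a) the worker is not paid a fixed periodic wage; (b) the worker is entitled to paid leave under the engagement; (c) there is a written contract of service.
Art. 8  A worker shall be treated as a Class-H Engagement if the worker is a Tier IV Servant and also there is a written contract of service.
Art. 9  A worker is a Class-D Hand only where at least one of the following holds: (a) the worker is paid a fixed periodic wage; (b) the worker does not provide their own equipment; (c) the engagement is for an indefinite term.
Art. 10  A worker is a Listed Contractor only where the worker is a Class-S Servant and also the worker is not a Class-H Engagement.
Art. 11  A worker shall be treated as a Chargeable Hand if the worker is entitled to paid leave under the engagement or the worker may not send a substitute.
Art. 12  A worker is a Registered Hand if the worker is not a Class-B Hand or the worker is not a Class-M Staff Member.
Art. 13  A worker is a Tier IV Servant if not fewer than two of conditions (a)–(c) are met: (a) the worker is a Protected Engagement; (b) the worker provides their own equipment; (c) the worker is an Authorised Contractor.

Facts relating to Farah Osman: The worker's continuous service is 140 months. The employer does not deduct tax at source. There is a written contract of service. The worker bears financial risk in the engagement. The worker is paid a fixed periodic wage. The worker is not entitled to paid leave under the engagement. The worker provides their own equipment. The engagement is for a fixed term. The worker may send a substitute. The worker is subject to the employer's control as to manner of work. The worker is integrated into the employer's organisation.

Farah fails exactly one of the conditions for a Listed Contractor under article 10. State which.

Under article 5: the worker bears financial risk in the engagement? yes; or the worker may not send a substitute? no. So the worker is a Registered Servant.
Under article 9: the worker is paid a fixed periodic wage? yes; or the worker does not provide their own equipment? no; or the engagement is for an indefinite term? no. So the worker is a Class-D Hand.
Under article 4: not a Registered Servant (article 5)? no; the worker may send a substitute? yes; not a Class-D Hand (article 9)? no — 1 of 3 hold (need ≥2) → not satisfied.
Under article 7: the worker is not paid a fixed periodic wage? no; and the worker is entitled to paid leave under the engagement? no; and there is a written contract of service? yes. So the worker is not a Class-B Hand.
Under article 1: the worker is not integrated into the employer's organisation? no; or worker's continuous service: 140 months ≥ 107 months? yes; or the worker is not subject to the employer's control as to manner of work? no. So the worker is a Class-M Staff Member.
Under article 12: not a Class-B Hand (article 7)? yes; or not a Class-M Staff Member (article 1)? no. So the worker is a Registered Hand.
Under article 3: Authorised Worker (article 4)? no; or not a Registered Hand (article 12)? no. So the worker is not a Class-S Servant.
Under article 6: the worker is entitled to paid leave under the engagement? no; or the engagement is for an indefinite term? no. So the worker is not a Protected Engagement.
Under article 2: the worker is subject to the employer's control as to manner of work? yes; and the worker may send a substitute? yes; and the worker is not paid a fixed periodic wage? no. So the worker is not an Authorised Contractor.
Under article 13: Protected Engagement (article 6)? no; the worker provides their own equipment? yes; Authorised Contractor (article 2)? no — 1 of 3 hold (need ≥2) → not satisfied.
Under article 8: Tier IV Servant (article 13)? no; and there is a written contract of service? yes. So the worker is not a Class-H Engagement.
Under article 10: Class-S Servant (article 3)? no; and not a Class-H Engagement (article 8)? yes. So the worker is not a Listed Contractor.

Class-S Servant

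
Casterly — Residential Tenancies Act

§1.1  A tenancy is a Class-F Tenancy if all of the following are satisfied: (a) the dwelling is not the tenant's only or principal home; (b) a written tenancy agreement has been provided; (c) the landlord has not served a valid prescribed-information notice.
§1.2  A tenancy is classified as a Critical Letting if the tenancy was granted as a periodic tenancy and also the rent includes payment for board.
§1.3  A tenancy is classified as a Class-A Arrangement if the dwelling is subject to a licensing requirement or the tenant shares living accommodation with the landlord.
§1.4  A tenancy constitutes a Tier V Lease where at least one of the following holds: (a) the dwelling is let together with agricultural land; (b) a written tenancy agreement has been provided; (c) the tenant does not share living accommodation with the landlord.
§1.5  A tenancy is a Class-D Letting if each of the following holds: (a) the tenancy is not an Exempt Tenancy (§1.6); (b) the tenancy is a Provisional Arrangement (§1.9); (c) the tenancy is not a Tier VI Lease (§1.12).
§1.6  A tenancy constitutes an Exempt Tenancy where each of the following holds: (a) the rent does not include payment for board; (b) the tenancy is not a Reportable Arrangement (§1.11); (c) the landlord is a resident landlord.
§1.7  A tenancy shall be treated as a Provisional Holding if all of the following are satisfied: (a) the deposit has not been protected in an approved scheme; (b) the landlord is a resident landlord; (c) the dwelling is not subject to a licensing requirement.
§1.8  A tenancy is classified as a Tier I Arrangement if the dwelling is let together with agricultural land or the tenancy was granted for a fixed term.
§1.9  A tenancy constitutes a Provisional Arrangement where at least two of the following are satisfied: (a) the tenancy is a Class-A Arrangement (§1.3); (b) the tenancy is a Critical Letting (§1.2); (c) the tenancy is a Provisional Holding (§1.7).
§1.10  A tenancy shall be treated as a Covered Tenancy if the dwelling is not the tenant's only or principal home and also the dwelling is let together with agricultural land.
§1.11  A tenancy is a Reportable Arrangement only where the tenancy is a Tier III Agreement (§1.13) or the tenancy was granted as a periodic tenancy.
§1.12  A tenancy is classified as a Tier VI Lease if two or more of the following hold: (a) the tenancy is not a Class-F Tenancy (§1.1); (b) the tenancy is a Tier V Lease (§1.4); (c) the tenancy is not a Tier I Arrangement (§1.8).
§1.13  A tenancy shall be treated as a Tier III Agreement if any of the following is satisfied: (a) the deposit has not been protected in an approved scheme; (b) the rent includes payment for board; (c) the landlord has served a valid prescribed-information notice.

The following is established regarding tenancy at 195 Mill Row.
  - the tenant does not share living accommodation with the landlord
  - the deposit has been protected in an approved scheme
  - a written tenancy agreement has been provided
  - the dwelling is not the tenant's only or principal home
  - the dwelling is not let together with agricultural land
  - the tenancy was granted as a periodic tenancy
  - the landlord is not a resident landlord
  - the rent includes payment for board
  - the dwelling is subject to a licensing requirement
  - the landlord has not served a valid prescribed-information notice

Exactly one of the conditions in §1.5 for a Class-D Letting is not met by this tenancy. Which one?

Tier VI Lease

§1.13 — Tier III Agreement: [the deposit has not been protected in an approved scheme? no] OR [the rent includes payment for board? yes] OR [the landlord has served a valid prescribed-information notice? no] → satisfied.
§1.11 — Reportable Arrangement: [Tier III Agreement (§1.13)? yes] OR [the tenancy was granted as a periodic tenancy? yes] → satisfied.
§1.6 — Exempt Tenancy: [the rent does not include payment for board? no] AND [not a Reportable Arrangement (§1.11)? no] AND [the landlord is a resident landlord? no] → not satisfied.
§1.3 — Class-A Arrangement: [the dwelling is subject to a licensing requirement? yes] OR [the tenant shares living accommodation with the landlord? no] → satisfied.
§1.2 — Critical Letting: [the tenancy was granted as a periodic tenancy? yes] AND [the rent includes payment for board? yes] → satisfied.
§1.7 — Provisional Holding: [the deposit has not been protected in an approved scheme? no] AND [the landlord is a resident landlord? no] AND [the dwelling is not subject to a licensing requirement? no] → not satisfied.
§1.9 — Provisional Arrangement: Class-A Arrangement (§1.3)? yes; Critical Letting (§1.2)? yes; Provisional Holding (§1.7)? no — 2 of 3 hold (need ≥2) → satisfied.
§1.1 — Class-F Tenancy: [the dwelling is not the tenant's only or principal home? yes] AND [a written tenancy agreement has been provided? yes] AND [the landlord has not served a valid prescribed-information notice? yes] → satisfied.
§1.4 — Tier V Lease: [the dwelling is let together with agricultural land? no] OR [a written tenancy agreement has been provided? yes] OR [the tenant does not share living accommodation with the landlord? yes] → satisfied.
§1.8 — Tier I Arrangement: [the dwelling is let together with agricultural land? no] OR [the tenancy was granted for a fixed term? no] → not satisfied.
§1.12 — Tier VI Lease: not a Class-F Tenancy (§1.1)? no; Tier V Lease (§1.4)? yes; not a Tier I Arrangement (§1.8)? yes — 2 of 3 hold (need ≥2) → satisfied.
§1.5 — Class-D Letting: [not an Exempt Tenancy (§1.6)? yes] AND [Provisional Arrangement (§1.9)? yes] AND [not a Tier VI Lease (§1.12)? no] → not satisfied.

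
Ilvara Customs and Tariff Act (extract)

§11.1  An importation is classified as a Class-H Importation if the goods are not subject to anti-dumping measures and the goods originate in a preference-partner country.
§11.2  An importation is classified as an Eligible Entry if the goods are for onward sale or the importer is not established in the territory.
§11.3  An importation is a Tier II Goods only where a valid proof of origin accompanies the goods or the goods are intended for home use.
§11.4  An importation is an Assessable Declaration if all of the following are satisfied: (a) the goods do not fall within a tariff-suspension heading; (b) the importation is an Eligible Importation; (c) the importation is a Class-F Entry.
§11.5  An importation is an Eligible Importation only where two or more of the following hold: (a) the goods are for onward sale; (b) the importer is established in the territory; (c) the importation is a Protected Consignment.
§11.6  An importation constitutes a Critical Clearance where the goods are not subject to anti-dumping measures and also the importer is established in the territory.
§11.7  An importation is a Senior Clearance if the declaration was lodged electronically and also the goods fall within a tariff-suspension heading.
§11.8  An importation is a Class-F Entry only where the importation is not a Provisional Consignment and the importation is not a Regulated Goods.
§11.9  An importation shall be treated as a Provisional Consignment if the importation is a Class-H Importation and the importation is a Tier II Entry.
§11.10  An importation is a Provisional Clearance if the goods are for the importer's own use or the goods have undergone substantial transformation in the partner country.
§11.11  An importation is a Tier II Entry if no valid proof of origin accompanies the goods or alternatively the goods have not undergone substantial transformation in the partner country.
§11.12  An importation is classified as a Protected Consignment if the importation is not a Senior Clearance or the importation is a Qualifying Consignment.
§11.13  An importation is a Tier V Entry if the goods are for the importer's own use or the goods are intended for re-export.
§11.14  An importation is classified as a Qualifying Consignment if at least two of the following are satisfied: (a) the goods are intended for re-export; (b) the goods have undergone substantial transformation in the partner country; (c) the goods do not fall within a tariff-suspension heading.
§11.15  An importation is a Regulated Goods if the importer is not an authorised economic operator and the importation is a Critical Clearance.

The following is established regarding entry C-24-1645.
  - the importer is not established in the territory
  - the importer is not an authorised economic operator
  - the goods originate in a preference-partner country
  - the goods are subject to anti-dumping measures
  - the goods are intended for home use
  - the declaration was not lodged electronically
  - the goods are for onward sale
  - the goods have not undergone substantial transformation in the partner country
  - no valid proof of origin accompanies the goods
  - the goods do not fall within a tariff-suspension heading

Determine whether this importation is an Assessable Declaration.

§11.7 — Senior Clearance: [the declaration was lodged electronically? no] AND [the goods fall within a tariff-suspension heading? no] → not satisfied.
§11.14 — Qualifying Consignment: the goods are intended for re-export? no; the goods have undergone substantial transformation in the partner country? no; the goods do not fall within a tariff-suspension heading? yes — 1 of 3 hold (need ≥2) → not satisfied.
§11.12 — Protected Consignment: [not a Senior Clearance (§11.7)? yes] OR [Qualifying Consignment (§11.14)? no] → satisfied.
§11.5 — Eligible Importation: the goods are for onward sale? yes; the importer is established in the territory? no; Protected Consignment (§11.12)? yes — 2 of 3 hold (need ≥2) → satisfied.
§11.1 — Class-H Importation: [the goods are not subject to anti-dumping measures? no] AND [the goods originate in a preference-partner country? yes] → not satisfied.
§11.11 — Tier II Entry: [no valid proof of origin accompanies the goods? yes] OR [the goods have not undergone substantial transformation in the partner country? yes] → satisfied.
§11.9 — Provisional Consignment: [Class-H Importation (§11.1)? no] AND [Tier II Entry (§11.11)? yes] → not satisfied.
§11.6 — Critical Clearance: [the goods are not subject to anti-dumping measures? no] AND [the importer is established in the territory? no] → not satisfied.
§11.15 — Regulated Goods: [the importer is not an authorised economic operator? yes] AND [Critical Clearance (§11.6)? no] → not satisfied.
§11.8 — Class-F Entry: [not a Provisional Consignment (§11.9)? yes] AND [not a Regulated Goods (§11.15)? yes] → satisfied.
§11.4 — Assessable Declaration: [the goods do not fall within a tariff-suspension heading? yes] AND [Eligible Importation (§11.5)? yes] AND [Class-F Entry (§11.8)? yes] → satisfied.

Yes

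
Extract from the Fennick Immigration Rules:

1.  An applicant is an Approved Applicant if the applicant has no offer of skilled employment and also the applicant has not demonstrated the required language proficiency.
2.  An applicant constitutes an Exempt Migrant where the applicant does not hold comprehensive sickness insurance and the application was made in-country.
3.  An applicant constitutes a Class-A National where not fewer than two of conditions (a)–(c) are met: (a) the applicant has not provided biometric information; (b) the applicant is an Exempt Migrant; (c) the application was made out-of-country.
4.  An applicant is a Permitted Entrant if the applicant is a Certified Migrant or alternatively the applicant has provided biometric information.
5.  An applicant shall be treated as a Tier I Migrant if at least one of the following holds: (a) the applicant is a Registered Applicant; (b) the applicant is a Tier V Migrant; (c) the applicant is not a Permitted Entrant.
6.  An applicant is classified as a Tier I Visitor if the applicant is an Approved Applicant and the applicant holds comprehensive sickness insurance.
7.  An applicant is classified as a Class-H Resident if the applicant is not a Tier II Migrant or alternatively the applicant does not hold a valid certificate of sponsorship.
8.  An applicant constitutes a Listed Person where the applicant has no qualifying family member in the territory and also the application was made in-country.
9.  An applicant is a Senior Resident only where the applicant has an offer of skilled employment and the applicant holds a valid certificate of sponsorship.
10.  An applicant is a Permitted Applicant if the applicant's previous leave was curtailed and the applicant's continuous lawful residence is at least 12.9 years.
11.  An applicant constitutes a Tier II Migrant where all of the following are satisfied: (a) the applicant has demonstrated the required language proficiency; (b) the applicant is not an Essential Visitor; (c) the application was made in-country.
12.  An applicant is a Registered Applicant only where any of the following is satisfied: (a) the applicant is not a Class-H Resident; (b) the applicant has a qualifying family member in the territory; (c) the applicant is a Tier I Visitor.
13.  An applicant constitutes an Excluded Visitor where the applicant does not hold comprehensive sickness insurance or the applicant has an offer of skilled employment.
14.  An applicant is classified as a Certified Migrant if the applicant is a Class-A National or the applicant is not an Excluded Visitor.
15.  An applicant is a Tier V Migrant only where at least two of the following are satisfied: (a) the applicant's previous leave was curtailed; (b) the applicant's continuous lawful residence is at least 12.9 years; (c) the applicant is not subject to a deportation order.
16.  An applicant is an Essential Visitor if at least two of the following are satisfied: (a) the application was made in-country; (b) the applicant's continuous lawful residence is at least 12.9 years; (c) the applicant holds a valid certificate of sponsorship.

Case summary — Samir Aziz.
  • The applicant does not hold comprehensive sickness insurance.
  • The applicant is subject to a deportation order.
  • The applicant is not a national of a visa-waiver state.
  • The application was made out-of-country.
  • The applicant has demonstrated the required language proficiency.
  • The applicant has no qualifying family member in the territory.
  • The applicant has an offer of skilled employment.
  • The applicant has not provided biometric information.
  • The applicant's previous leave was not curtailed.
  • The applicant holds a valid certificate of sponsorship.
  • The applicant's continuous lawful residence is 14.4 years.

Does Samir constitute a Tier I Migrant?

paragraph 16 — Essential Visitor: the application was made in-country? no; applicant's continuous lawful residence: 14.4 years ≥ 12.9 years? yes; the applicant holds a valid certificate of sponsorship? yes — 2 of 3 hold (need ≥2) → satisfied.
paragraph 11 — Tier II Migrant: [the applicant has demonstrated the required language proficiency? yes] AND [not an Essential Visitor (paragraph 16)? no] AND [the application was made in-country? no] → not satisfied.
paragraph 7 — Class-H Resident: [not a Tier II Migrant (paragraph 11)? yes] OR [the applicant does not hold a valid certificate of sponsorship? no] → satisfied.
paragraph 1 — Approved Applicant: [the applicant has no offer of skilled employment? no] AND [the applicant has not demonstrated the required language proficiency? no] → not satisfied.
paragraph 6 — Tier I Visitor: [Approved Applicant (paragraph 1)? no] AND [the applicant holds comprehensive sickness insurance? no] → not satisfied.
paragraph 12 — Registered Applicant: [not a Class-H Resident (paragraph 7)? no] OR [the applicant has a qualifying family member in the territory? no] OR [Tier I Visitor (paragraph 6)? no] → not satisfied.
paragraph 15 — Tier V Migrant: the applicant's previous leave was curtailed? no; applicant's continuous lawful residence: 14.4 years ≥ 12.9 years? yes; the applicant is not subject to a deportation order? no — 1 of 3 hold (need ≥2) → not satisfied.
paragraph 2 — Exempt Migrant: [the applicant does not hold comprehensive sickness insurance? yes] AND [the application was made in-country? no] → not satisfied.
paragraph 3 — Class-A National: the applicant has not provided biometric information? yes; Exempt Migrant (paragraph 2)? no; the application was made out-of-country? yes — 2 of 3 hold (need ≥2) → satisfied.
paragraph 13 — Excluded Visitor: [the applicant does not hold comprehensive sickness insurance? yes] OR [the applicant has an offer of skilled employment? yes] → satisfied.
paragraph 14 — Certified Migrant: [Class-A National (paragraph 3)? yes] OR [not an Excluded Visitor (paragraph 13)? no] → satisfied.
paragraph 4 — Permitted Entrant: [Certified Migrant (paragraph 14)? yes] OR [the applicant has provided biometric information? no] → satisfied.
paragraph 5 — Tier I Migrant: [Registered Applicant (paragraph 12)? no] OR [Tier V Migrant (paragraph 15)? no] OR [not a Permitted Entrant (paragraph 4)? no] → not satisfied.

No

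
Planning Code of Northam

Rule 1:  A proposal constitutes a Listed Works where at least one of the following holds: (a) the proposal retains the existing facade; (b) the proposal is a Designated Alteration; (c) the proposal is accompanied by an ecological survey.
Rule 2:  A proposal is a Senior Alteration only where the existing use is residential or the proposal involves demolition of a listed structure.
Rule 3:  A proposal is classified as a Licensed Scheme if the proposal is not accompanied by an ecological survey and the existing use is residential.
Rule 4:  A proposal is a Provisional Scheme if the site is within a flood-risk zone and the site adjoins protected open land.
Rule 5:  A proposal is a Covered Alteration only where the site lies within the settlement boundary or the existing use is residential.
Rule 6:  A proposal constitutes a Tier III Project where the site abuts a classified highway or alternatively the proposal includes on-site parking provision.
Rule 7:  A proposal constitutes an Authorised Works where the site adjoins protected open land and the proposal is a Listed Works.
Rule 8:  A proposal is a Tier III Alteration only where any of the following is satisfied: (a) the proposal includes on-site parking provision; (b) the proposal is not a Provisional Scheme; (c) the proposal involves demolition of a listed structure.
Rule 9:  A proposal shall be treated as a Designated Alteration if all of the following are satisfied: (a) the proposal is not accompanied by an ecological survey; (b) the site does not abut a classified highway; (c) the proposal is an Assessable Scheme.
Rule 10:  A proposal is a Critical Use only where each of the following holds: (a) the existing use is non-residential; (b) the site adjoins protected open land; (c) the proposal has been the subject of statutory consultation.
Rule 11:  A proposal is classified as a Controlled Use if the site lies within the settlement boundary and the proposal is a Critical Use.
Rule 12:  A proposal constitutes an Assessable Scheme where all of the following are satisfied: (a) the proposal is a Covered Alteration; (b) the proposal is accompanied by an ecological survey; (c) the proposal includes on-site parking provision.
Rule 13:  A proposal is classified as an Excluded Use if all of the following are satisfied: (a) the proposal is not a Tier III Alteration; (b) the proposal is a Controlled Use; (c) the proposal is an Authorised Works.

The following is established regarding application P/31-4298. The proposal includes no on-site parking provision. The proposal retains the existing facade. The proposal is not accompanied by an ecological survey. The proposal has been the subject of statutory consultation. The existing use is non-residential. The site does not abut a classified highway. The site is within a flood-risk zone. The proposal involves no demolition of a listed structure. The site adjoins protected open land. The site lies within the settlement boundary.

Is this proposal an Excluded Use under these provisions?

rule 4 — Provisional Scheme: [the site is within a flood-risk zone? yes] AND [the site adjoins protected open land? yes] → satisfied.
rule 8 — Tier III Alteration: [the proposal includes on-site parking provision? no] OR [not a Provisional Scheme (rule 4)? no] OR [the proposal involves demolition of a listed structure? no] → not satisfied.
rule 10 — Critical Use: [the existing use is non-residential? yes] AND [the site adjoins protected open land? yes] AND [the proposal has been the subject of statutory consultation? yes] → satisfied.
rule 11 — Controlled Use: [the site lies within the settlement boundary? yes] AND [Critical Use (rule 10)? yes] → satisfied.
rule 5 — Covered Alteration: [the site lies within the settlement boundary? yes] OR [the existing use is residential? no] → satisfied.
rule 12 — Assessable Scheme: [Covered Alteration (rule 5)? yes] AND [the proposal is accompanied by an ecological survey? no] AND [the proposal includes on-site parking provision? no] → not satisfied.
rule 9 — Designated Alteration: [the proposal is not accompanied by an ecological survey? yes] AND [the site does not abut a classified highway? yes] AND [Assessable Scheme (rule 12)? no] → not satisfied.
rule 1 — Listed Works: [the proposal retains the existing facade? yes] OR [Designated Alteration (rule 9)? no] OR [the proposal is accompanied by an ecological survey? no] → satisfied.
rule 7 — Authorised Works: [the site adjoins protected open land? yes] AND [Listed Works (rule 1)? yes] → satisfied.
rule 13 — Excluded Use: [not a Tier III Alteration (rule 8)? yes] AND [Controlled Use (rule 11)? yes] AND [Authorised Works (rule 7)? yes] → satisfied.

Yes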